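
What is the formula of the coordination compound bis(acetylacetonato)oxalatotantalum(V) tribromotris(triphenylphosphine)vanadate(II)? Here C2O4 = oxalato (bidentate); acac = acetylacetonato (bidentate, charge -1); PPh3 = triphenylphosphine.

Cation [Ta…]: ligand charges -4, Ta(V) ⇒ ion charge 1+.
Anion [V…]: ligand charges -3, V(II) ⇒ ion charge 1−.
One 1+ cation balances one 1− anion.

[Ta(acac)2(C2O4)][VBr3(PPh3)3]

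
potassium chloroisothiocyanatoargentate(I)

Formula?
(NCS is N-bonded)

Ligands: 1 chloro (Cl, -1), 1 isothiocyanato (NCS, -1). Ligand charge sum = -2.
Charge balance with potassium (+1) requires 1 complex ion per 1 potassium.

K[AgCl(NCS)]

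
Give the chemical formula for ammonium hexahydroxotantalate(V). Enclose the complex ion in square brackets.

Ligands: 6 hydroxo (OH, -1). Ligand charge sum = -6.
With Ta in oxidation state +5, the complex ion is [Ta...]^1−.
Charge balance with ammonium (+1) requires 1 complex ion per 1 ammonium.

NH4[Ta(OH)6]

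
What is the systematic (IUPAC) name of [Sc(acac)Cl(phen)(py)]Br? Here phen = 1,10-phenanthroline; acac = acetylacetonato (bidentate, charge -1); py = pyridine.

(acetylacetonato)chloro(1,10-phenanthroline)(pyridine)scandium(III) bromide

The 1 bromide counter-ion carries a total charge of -1, so each complex ion is 1+.
Ligand charges: 1×1,10-phenanthroline (neutral), 1×chloro (-1 each), 1×acetylacetonato (-1 each), 1×pyridine (neutral); total -2. So Sc + (-2) = 1+, giving Sc = +3.
Ligands are named alphabetically: acetylacetonato before chloro before phenanthroline before pyridine.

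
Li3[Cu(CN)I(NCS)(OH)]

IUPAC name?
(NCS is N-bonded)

lithium cyanohydroxoiodoisothiocyanatocuprate(I)

The 3 lithium counter-ions carry a total charge of +3, so each complex ion is 3−.
Ligand charges: 1×isothiocyanato (-1 each), 1×cyano (-1 each), 1×iodo (-1 each), 1×hydroxo (-1 each); total -4. So Cu + (-4) = 3−, giving Cu = +1.
The complex ion is anionic, so copper takes the -ate form cuprate(I).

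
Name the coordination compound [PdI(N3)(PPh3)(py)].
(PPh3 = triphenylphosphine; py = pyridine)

There is no counter-ion, so the complex is neutral overall.
Ligand charges: 1×azido (-1 each), 1×triphenylphosphine (neutral), 1×iodo (-1 each), 1×pyridine (neutral); total -2. So Pd + (-2) = 0, giving Pd = +2.
Ligands are named alphabetically: azido before iodo before pyridine before triphenylphosphine.

azidoiodo(pyridine)(triphenylphosphine)palladium(II)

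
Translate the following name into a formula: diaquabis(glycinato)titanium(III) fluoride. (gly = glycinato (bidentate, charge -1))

[Ti(gly)2(H2O)2]F

Ligands: 2 glycinato (gly, -1), 2 aqua (H2O, neutral). Ligand charge sum = -2.
With Ti in oxidation state +3, the complex ion is [Ti...]^1+.
Charge balance with fluoride (-1) requires 1 complex ion per 1 fluoride.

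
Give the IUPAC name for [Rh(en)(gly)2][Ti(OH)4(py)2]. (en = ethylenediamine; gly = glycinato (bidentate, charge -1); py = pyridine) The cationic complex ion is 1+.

The complex cation is given as 1+; its ligand charges sum to -2, so Rh = +3.
A 1:1 salt means the anion carries the equal and opposite charge, 1−.
Anion: ligand charges sum to -4; for the ion to be 1−, Ti = +3.

(ethylenediamine)bis(glycinato)rhodium(III) tetrahydroxobis(pyridine)titanate(III)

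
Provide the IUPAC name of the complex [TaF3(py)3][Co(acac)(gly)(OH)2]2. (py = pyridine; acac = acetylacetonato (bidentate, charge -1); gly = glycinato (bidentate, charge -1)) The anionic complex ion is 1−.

Both ions are complex: the cation is named first with the plain metal name, the anion second with the -ate form; each ion's ligands are alphabetised independently.
The complex anion is given as 1−; its ligand charges sum to -4, so Co = +3.
With 2 anions per cation, the cation must be 2×1 = 2+.
Cation: ligand charges sum to -3; for the ion to be 2+, Ta = +5.

trifluorotris(pyridine)tantalum(V) (acetylacetonato)(glycinato)dihydroxocobaltate(III)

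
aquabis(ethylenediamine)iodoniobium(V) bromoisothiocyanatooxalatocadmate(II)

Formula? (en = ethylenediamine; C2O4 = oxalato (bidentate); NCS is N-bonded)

[Nb(en)2(H2O)I][CdBr(C2O4)(NCS)]2

Cation [Nb…]: ligand charges -1, Nb(V) ⇒ ion charge 4+.
Anion [Cd…]: ligand charges -4, Cd(II) ⇒ ion charge 2−.
One 4+ cation requires 2 of the 2− anion.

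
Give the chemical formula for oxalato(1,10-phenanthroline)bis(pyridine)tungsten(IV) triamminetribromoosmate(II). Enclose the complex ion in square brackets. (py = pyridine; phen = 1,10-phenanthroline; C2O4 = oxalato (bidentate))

[W(C2O4)(phen)(py)2][OsBr3(NH3)3]2

Cation [W…]: ligand charges -2, W(IV) ⇒ ion charge 2+.
Anion [Os…]: ligand charges -3, Os(II) ⇒ ion charge 1−.
One 2+ cation requires 2 of the 1− anion.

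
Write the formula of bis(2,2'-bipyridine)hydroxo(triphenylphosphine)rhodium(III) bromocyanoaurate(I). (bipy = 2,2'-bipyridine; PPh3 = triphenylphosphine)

Cation [Rh…]: ligand charges -1, Rh(III) ⇒ ion charge 2+.
Anion [Au…]: ligand charges -2, Au(I) ⇒ ion charge 1−.

[Rh(bipy)2(OH)(PPh3)][AuBr(CN)]2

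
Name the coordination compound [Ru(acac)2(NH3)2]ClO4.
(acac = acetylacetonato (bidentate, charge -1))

bis(acetylacetonato)diammineruthenium(III) perchlorate

The 1 perchlorate counter-ion carries a total charge of -1, so each complex ion is 1+.
Ligand charges: 2×acetylacetonato (-1 each), 2×ammine (neutral); total -2. So Ru + (-2) = 1+, giving Ru = +3.
Ligands are named alphabetically: acetylacetonato before ammine.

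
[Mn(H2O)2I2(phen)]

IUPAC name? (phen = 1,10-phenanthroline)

There is no counter-ion, so the complex is neutral overall.
Ligand charges: 1×1,10-phenanthroline (neutral), 2×aqua (neutral), 2×iodo (-1 each); total -2. So Mn + (-2) = 0, giving Mn = +2.
Ligands are named alphabetically: aqua before iodo before phenanthroline.

diaquadiiodo(1,10-phenanthroline)manganese(II)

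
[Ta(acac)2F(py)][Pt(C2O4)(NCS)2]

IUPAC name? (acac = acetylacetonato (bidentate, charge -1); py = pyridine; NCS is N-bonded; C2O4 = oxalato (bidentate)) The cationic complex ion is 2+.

The complex cation is given as 2+; its ligand charges sum to -3, so Ta = +5.
A 1:1 salt means the anion carries the equal and opposite charge, 2−.
Anion: ligand charges sum to -4; for the ion to be 2−, Pt = +2.

bis(acetylacetonato)fluoro(pyridine)tantalum(V) diisothiocyanatooxalatoplatinate(II)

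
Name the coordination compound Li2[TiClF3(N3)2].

The 2 lithium counter-ions carry a total charge of +2, so each complex ion is 2−.
Ligand charges: 3×fluoro (-1 each), 1×chloro (-1 each), 2×azido (-1 each); total -6. So Ti + (-6) = 2−, giving Ti = +4.
Ligands are named alphabetically: azido before chloro before fluoro.
The complex ion is anionic, so titanium takes the -ate form titanate(IV).

lithium diazidochlorotrifluorotitanate(IV)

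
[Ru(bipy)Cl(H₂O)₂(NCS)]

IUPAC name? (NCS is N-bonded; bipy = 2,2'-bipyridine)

diaqua(2,2'-bipyridine)chloroisothiocyanatoruthenium(II)

There is no counter-ion, so the complex is neutral overall.
Ligand charges: 1×isothiocyanato (-1 each), 1×chloro (-1 each), 1×2,2'-bipyridine (neutral), 2×aqua (neutral); total -2. So Ru + (-2) = 0, giving Ru = +2.
Ligands are named alphabetically: aqua before bipyridine before chloro before isothiocyanato.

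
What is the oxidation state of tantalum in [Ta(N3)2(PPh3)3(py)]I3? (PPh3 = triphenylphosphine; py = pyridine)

3 iodide outside the brackets (-1 each) → the complex ion is 3+.
Ligand charges: 3×PPh3 neutral; 1×py neutral; 2×N3 = -2; sum -2.
Ta + (-2) = 3+ ⇒ Ta is +5.

+5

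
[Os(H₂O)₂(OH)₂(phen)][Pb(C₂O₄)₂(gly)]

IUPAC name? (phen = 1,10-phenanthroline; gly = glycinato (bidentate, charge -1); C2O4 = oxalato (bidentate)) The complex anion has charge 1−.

The complex anion is given as 1−; its ligand charges sum to -5, so Pb = +4.
A 1:1 salt means the cation carries the equal and opposite charge, 1+.
Cation: ligand charges sum to -2; for the ion to be 1+, Os = +3.

diaquadihydroxo(1,10-phenanthroline)osmium(III) (glycinato)dioxalatoplumbate(IV)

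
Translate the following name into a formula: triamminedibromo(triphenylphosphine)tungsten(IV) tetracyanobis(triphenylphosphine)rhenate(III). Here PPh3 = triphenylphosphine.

Cation [W…]: ligand charges -2, W(IV) ⇒ ion charge 2+.
Anion [Re…]: ligand charges -4, Re(III) ⇒ ion charge 1−.
One 2+ cation requires 2 of the 1− anion.

[WBr2(NH3)3(PPh3)][Re(CN)4(PPh3)2]2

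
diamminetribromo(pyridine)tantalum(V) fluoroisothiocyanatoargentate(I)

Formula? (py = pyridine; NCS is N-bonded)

[TaBr3(NH3)2(py)][AgF(NCS)]2

Cation [Ta…]: ligand charges -3, Ta(V) ⇒ ion charge 2+.
Anion [Ag…]: ligand charges -2, Ag(I) ⇒ ion charge 1−.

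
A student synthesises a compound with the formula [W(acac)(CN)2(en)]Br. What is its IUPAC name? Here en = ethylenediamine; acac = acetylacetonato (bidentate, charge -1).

The 1 bromide counter-ion carries a total charge of -1, so each complex ion is 1+.
Ligand charges: 2×cyano (-1 each), 1×ethylenediamine (neutral), 1×acetylacetonato (-1 each); total -3. So W + (-3) = 1+, giving W = +4.
Ligands are named alphabetically: acetylacetonato before cyano before ethylenediamine.

(acetylacetonato)dicyano(ethylenediamine)tungsten(IV) bromide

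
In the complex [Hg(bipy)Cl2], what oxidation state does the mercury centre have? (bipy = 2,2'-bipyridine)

+2

No counter-ion: the bracketed complex is neutral.
Ligand charges: 1×bipy neutral; 2×Cl = -2; sum -2.
Hg + (-2) = 0 ⇒ Hg is +2.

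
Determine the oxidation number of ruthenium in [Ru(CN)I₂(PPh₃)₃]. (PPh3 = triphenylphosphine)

No counter-ion: the bracketed complex is neutral.
Ligand charges: 1×CN = -1; 3×PPh3 neutral; 2×I = -2; sum -3.
Ru + (-3) = 0 ⇒ Ru is +3.

+3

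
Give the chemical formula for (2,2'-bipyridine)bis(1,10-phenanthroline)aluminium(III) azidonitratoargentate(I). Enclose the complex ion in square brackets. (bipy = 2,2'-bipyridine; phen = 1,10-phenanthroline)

Cation [Al…]: ligand charges 0, Al(III) ⇒ ion charge 3+.
Anion [Ag…]: ligand charges -2, Ag(I) ⇒ ion charge 1−.
One 3+ cation requires 3 of the 1− anion.

[Al(bipy)(phen)2][Ag(N3)(NO3)]3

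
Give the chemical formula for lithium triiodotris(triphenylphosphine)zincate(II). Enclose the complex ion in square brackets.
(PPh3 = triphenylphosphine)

Ligands: 3 iodo (I, -1), 3 triphenylphosphine (PPh3, neutral). Ligand charge sum = -3.
With Zn in oxidation state +2, the complex ion is [Zn...]^1−.
Charge balance with lithium (+1) requires 1 complex ion per 1 lithium.

Li[ZnI3(PPh3)3]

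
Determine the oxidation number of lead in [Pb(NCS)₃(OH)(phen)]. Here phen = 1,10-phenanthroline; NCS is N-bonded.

No counter-ion: the bracketed complex is neutral.
Ligand charges: 1×phen neutral; 1×OH = -1; 3×NCS = -3; sum -4.
Pb + (-4) = 0 ⇒ Pb is +4.

+4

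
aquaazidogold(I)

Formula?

Ligands: 1 aqua (H2O, neutral), 1 azido (N3, -1). Ligand charge sum = -1.
With Au in oxidation state +1, the complex ion is [Au...].

[Au(H2O)(N3)]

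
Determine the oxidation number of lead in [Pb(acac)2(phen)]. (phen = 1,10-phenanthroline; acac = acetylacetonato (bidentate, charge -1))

+2

No counter-ion: the bracketed complex is neutral.
Ligand charges: 1×phen neutral; 2×acac = -2; sum -2.
Pb + (-2) = 0 ⇒ Pb is +2.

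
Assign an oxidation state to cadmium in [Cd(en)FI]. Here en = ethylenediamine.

+2

No counter-ion: the bracketed complex is neutral.
Ligand charges: 1×en neutral; 1×F = -1; 1×I = -1; sum -2.
Cd + (-2) = 0 ⇒ Cd is +2.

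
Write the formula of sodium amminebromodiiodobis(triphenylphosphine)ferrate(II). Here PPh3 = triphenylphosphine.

Ligands: 2 iodo (I, -1), 1 ammine (NH3, neutral), 2 triphenylphosphine (PPh3, neutral), 1 bromo (Br, -1). Ligand charge sum = -3.
With Fe in oxidation state +2, the complex ion is [Fe...]^1−.
Charge balance with sodium (+1) requires 1 complex ion per 1 sodium.

Na[FeBrI2(NH3)(PPh3)2]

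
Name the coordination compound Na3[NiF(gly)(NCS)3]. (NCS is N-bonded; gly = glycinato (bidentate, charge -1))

The 3 sodium counter-ions carry a total charge of +3, so each complex ion is 3−.
Ligand charges: 3×isothiocyanato (-1 each), 1×fluoro (-1 each), 1×glycinato (-1 each); total -5. So Ni + (-5) = 3−, giving Ni = +2.
Ligands are named alphabetically: fluoro before glycinato before isothiocyanato.
The complex ion is anionic, so nickel takes the -ate form nickelate(II).

sodium fluoro(glycinato)triisothiocyanatonickelate(II)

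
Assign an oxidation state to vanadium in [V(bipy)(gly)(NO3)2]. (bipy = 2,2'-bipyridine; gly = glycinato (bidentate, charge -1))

+3

No counter-ion: the bracketed complex is neutral.
Ligand charges: 1×bipy neutral; 2×NO3 = -2; 1×gly = -1; sum -3.
V + (-3) = 0 ⇒ V is +3.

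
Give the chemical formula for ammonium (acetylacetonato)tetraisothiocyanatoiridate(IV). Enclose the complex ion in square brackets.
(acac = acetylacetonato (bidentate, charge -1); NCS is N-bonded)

Ligands: 1 acetylacetonato (acac, -1), 4 isothiocyanato (NCS, -1). Ligand charge sum = -5.
Charge balance with ammonium (+1) requires 1 complex ion per 1 ammonium.

NH4[Ir(acac)(NCS)4]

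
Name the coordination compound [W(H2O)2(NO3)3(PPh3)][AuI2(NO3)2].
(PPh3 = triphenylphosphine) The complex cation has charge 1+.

Both ions are complex: the cation is named first with the plain metal name, the anion second with the -ate form; each ion's ligands are alphabetised independently.
The complex cation is given as 1+; its ligand charges sum to -3, so W = +4.
A 1:1 salt means the anion carries the equal and opposite charge, 1−.
Anion: ligand charges sum to -4; for the ion to be 1−, Au = +3.

diaquatrinitrato(triphenylphosphine)tungsten(IV) diiododinitratoaurate(III)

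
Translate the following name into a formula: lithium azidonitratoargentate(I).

Ligands: 1 azido (N3, -1), 1 nitrato (NO3, -1). Ligand charge sum = -2.
With Ag in oxidation state +1, the complex ion is [Ag...]^1−.
Charge balance with lithium (+1) requires 1 complex ion per 1 lithium.

Li[Ag(N3)(NO3)]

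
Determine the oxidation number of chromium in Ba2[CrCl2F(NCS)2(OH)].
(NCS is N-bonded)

+2

2 barium outside the brackets (+2 each) → the complex ion is 4−.
Ligand charges: 2×Cl = -2; 1×F = -1; 2×NCS = -2; 1×OH = -1; sum -6.
Cr + (-6) = 4− ⇒ Cr is +2.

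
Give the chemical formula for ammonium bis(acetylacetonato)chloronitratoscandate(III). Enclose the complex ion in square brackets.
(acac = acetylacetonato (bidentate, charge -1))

Ligands: 2 acetylacetonato (acac, -1), 1 chloro (Cl, -1), 1 nitrato (NO3, -1). Ligand charge sum = -4.
With Sc in oxidation state +3, the complex ion is [Sc...]^1−.
Charge balance with ammonium (+1) requires 1 complex ion per 1 ammonium.

NH4[Sc(acac)2Cl(NO3)]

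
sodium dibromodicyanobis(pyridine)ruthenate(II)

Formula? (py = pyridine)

Na2[RuBr2(CN)2(py)2]

Ligands: 2 cyano (CN, -1), 2 bromo (Br, -1), 2 pyridine (py, neutral). Ligand charge sum = -4.
With Ru in oxidation state +2, the complex ion is [Ru...]^2−.
Charge balance with sodium (+1) requires 1 complex ion per 2 sodium.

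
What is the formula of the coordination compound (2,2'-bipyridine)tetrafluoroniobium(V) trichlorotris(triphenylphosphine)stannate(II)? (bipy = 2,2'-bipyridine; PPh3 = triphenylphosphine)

[Nb(bipy)F4][SnCl3(PPh3)3]

Cation [Nb…]: ligand charges -4, Nb(V) ⇒ ion charge 1+.
Anion [Sn…]: ligand charges -3, Sn(II) ⇒ ion charge 1−.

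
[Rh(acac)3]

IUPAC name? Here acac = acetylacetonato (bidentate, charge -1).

tris(acetylacetonato)rhodium(III)

There is no counter-ion, so the complex is neutral overall.
Ligand charges: 3×acetylacetonato (-1 each); total -3. So Rh + (-3) = 0, giving Rh = +3.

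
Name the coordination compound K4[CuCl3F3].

potassium trichlorotrifluorocuprate(II)

The 4 potassium counter-ions carry a total charge of +4, so each complex ion is 4−.
Ligand charges: 3×fluoro (-1 each), 3×chloro (-1 each); total -6. So Cu + (-6) = 4−, giving Cu = +2.
The complex ion is anionic, so copper takes the -ate form cuprate(II).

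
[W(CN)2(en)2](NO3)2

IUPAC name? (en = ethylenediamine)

The 2 nitrate counter-ions carry a total charge of -2, so each complex ion is 2+.
Ligand charges: 2×ethylenediamine (neutral), 2×cyano (-1 each); total -2. So W + (-2) = 2+, giving W = +4.
Ligands are named alphabetically: cyano before ethylenediamine.

dicyanobis(ethylenediamine)tungsten(IV) nitrate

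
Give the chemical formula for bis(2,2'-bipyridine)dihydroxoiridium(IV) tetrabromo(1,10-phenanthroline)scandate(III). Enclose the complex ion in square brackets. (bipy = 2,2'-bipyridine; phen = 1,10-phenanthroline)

[Ir(bipy)2(OH)2][ScBr4(phen)]2

Cation [Ir…]: ligand charges -2, Ir(IV) ⇒ ion charge 2+.
Anion [Sc…]: ligand charges -4, Sc(III) ⇒ ion charge 1−.
One 2+ cation requires 2 of the 1− anion.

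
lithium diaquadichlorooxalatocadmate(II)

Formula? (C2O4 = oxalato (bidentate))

Li2[Cd(C2O4)Cl2(H2O)2]

Ligands: 1 oxalato (C2O4, -2), 2 chloro (Cl, -1), 2 aqua (H2O, neutral). Ligand charge sum = -4.
Charge balance with lithium (+1) requires 1 complex ion per 2 lithium.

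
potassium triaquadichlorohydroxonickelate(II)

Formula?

Ligands: 3 aqua (H2O, neutral), 1 hydroxo (OH, -1), 2 chloro (Cl, -1). Ligand charge sum = -3.
Charge balance with potassium (+1) requires 1 complex ion per 1 potassium.

K[NiCl2(H2O)3(OH)]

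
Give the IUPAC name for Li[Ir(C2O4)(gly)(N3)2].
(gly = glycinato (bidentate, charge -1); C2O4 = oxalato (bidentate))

lithium diazido(glycinato)oxalatoiridate(IV)

The 1 lithium counter-ion carries a total charge of +1, so each complex ion is 1−.
Ligand charges: 2×azido (-1 each), 1×glycinato (-1 each), 1×oxalato (-2 each); total -5. So Ir + (-5) = 1−, giving Ir = +4.
Ligands are named alphabetically: azido before glycinato before oxalato.
The complex ion is anionic, so iridium takes the -ate form iridate(IV).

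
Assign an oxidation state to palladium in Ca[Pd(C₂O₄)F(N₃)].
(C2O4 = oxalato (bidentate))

+2

1 calcium outside the brackets (+2 each) → the complex ion is 2−.
Ligand charges: 1×N3 = -1; 1×C2O4 = -2; 1×F = -1; sum -4.
Pd + (-4) = 2− ⇒ Pd is +2.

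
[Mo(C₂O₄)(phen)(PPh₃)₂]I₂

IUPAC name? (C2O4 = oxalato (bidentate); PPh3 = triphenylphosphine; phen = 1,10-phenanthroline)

oxalato(1,10-phenanthroline)bis(triphenylphosphine)molybdenum(IV) iodide

The 2 iodide counter-ions carry a total charge of -2, so each complex ion is 2+.
Ligand charges: 1×oxalato (-2 each), 2×triphenylphosphine (neutral), 1×1,10-phenanthroline (neutral); total -2. So Mo + (-2) = 2+, giving Mo = +4.
Ligands are named alphabetically: oxalato before phenanthroline before triphenylphosphine.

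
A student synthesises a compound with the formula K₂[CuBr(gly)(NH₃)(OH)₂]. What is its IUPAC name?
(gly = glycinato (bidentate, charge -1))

The 2 potassium counter-ions carry a total charge of +2, so each complex ion is 2−.
Ligand charges: 1×glycinato (-1 each), 1×ammine (neutral), 1×bromo (-1 each), 2×hydroxo (-1 each); total -4. So Cu + (-4) = 2−, giving Cu = +2.
The complex ion is anionic, so copper takes the -ate form cuprate(II).

potassium amminebromo(glycinato)dihydroxocuprate(II)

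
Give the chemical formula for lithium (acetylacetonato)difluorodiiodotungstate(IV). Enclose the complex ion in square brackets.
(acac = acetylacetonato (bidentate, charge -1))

Li[W(acac)F2I2]

Ligands: 1 acetylacetonato (acac, -1), 2 iodo (I, -1), 2 fluoro (F, -1). Ligand charge sum = -5.
With W in oxidation state +4, the complex ion is [W...]^1−.
Charge balance with lithium (+1) requires 1 complex ion per 1 lithium.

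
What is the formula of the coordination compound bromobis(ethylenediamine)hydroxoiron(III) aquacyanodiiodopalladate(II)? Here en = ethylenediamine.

Cation [Fe…]: ligand charges -2, Fe(III) ⇒ ion charge 1+.
Anion [Pd…]: ligand charges -3, Pd(II) ⇒ ion charge 1−.
One 1+ cation balances one 1− anion.

[FeBr(en)2(OH)][Pd(CN)(H2O)I2]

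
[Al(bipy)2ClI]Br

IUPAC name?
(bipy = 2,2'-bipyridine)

The 1 bromide counter-ion carries a total charge of -1, so each complex ion is 1+.
Ligand charges: 1×iodo (-1 each), 2×2,2'-bipyridine (neutral), 1×chloro (-1 each); total -2. So Al + (-2) = 1+, giving Al = +3.
Ligands are named alphabetically: bipyridine before chloro before iodo.

bis(2,2'-bipyridine)chloroiodoaluminium(III) bromide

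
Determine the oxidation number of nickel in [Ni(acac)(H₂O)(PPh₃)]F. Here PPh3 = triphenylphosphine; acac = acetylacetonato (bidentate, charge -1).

1 fluoride outside the brackets (-1 each) → the complex ion is 1+.
Ligand charges: 1×PPh3 neutral; 1×acac = -1; 1×H2O neutral; sum -1.
Ni + (-1) = 1+ ⇒ Ni is +2.

+2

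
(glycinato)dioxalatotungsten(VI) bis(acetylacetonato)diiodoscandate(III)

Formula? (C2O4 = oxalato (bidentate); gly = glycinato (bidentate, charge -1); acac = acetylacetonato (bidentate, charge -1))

Cation [W…]: ligand charges -5, W(VI) ⇒ ion charge 1+.
Anion [Sc…]: ligand charges -4, Sc(III) ⇒ ion charge 1−.
One 1+ cation balances one 1− anion.

[W(C2O4)2(gly)][Sc(acac)2I2]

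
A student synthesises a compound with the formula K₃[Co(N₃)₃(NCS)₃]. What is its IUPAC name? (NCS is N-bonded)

potassium triazidotriisothiocyanatocobaltate(III)

The 3 potassium counter-ions carry a total charge of +3, so each complex ion is 3−.
Ligand charges: 3×azido (-1 each), 3×isothiocyanato (-1 each); total -6. So Co + (-6) = 3−, giving Co = +3.
The complex ion is anionic, so cobalt takes the -ate form cobaltate(III).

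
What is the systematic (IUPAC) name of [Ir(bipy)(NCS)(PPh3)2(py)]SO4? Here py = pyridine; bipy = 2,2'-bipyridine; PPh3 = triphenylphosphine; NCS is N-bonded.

(2,2'-bipyridine)isothiocyanato(pyridine)bis(triphenylphosphine)iridium(III) sulfate

The 1 sulfate counter-ion carries a total charge of -2, so each complex ion is 2+.
Ligand charges: 1×pyridine (neutral), 1×2,2'-bipyridine (neutral), 2×triphenylphosphine (neutral), 1×isothiocyanato (-1 each); total -1. So Ir + (-1) = 2+, giving Ir = +3.
Ligands are named alphabetically: bipyridine before isothiocyanato before pyridine before triphenylphosphine.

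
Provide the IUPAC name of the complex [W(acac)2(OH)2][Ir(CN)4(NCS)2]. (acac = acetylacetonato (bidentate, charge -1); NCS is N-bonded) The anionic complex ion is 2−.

Both ions are complex: the cation is named first with the plain metal name, the anion second with the -ate form; each ion's ligands are alphabetised independently.
The complex anion is given as 2−; its ligand charges sum to -6, so Ir = +4.
A 1:1 salt means the cation carries the equal and opposite charge, 2+.
Cation: ligand charges sum to -4; for the ion to be 2+, W = +6.

bis(acetylacetonato)dihydroxotungsten(VI) tetracyanodiisothiocyanatoiridate(IV)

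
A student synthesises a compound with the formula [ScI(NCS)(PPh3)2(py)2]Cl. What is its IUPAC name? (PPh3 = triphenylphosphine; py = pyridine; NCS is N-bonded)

iodoisothiocyanatobis(pyridine)bis(triphenylphosphine)scandium(III) chloride

The 1 chloride counter-ion carries a total charge of -1, so each complex ion is 1+.
Ligand charges: 2×triphenylphosphine (neutral), 2×pyridine (neutral), 1×iodo (-1 each), 1×isothiocyanato (-1 each); total -2. So Sc + (-2) = 1+, giving Sc = +3.
Ligands are named alphabetically: iodo before isothiocyanato before pyridine before triphenylphosphine.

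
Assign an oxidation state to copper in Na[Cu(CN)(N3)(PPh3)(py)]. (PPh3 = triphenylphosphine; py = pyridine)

+1

1 sodium outside the brackets (+1 each) → the complex ion is 1−.
Ligand charges: 1×N3 = -1; 1×CN = -1; 1×PPh3 neutral; 1×py neutral; sum -2.
Cu + (-2) = 1− ⇒ Cu is +1.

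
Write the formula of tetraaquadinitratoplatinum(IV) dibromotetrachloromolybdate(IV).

[Pt(H2O)4(NO3)2][MoBr2Cl4]

Cation [Pt…]: ligand charges -2, Pt(IV) ⇒ ion charge 2+.
Anion [Mo…]: ligand charges -6, Mo(IV) ⇒ ion charge 2−.
One 2+ cation balances one 2− anion.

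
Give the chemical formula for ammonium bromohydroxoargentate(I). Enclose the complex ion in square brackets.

Ligands: 1 hydroxo (OH, -1), 1 bromo (Br, -1). Ligand charge sum = -2.
Charge balance with ammonium (+1) requires 1 complex ion per 1 ammonium.

NH4[AgBr(OH)]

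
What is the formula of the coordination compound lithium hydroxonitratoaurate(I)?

Li[Au(NO3)(OH)]

Ligands: 1 hydroxo (OH, -1), 1 nitrato (NO3, -1). Ligand charge sum = -2.
Charge balance with lithium (+1) requires 1 complex ion per 1 lithium.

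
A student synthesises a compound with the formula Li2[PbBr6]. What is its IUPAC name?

The 2 lithium counter-ions carry a total charge of +2, so each complex ion is 2−.
Ligand charges: 6×bromo (-1 each); total -6. So Pb + (-6) = 2−, giving Pb = +4.
The complex ion is anionic, so lead takes the -ate form plumbate(IV).

lithium hexabromoplumbate(IV)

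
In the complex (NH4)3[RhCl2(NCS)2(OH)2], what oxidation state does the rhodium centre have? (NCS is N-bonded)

3 ammonium outside the brackets (+1 each) → the complex ion is 3−.
Ligand charges: 2×Cl = -2; 2×NCS = -2; 2×OH = -2; sum -6.
Rh + (-6) = 3− ⇒ Rh is +3.

+3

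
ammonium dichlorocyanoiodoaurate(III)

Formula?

Ligands: 1 iodo (I, -1), 2 chloro (Cl, -1), 1 cyano (CN, -1). Ligand charge sum = -4.
With Au in oxidation state +3, the complex ion is [Au...]^1−.
Charge balance with ammonium (+1) requires 1 complex ion per 1 ammonium.

NH4[AuCl2(CN)I]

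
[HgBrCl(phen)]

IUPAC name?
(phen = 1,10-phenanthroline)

bromochloro(1,10-phenanthroline)mercury(II)

There is no counter-ion, so the complex is neutral overall.
Ligand charges: 1×1,10-phenanthroline (neutral), 1×chloro (-1 each), 1×bromo (-1 each); total -2. So Hg + (-2) = 0, giving Hg = +2.
Ligands are named alphabetically: bromo before chloro before phenanthroline.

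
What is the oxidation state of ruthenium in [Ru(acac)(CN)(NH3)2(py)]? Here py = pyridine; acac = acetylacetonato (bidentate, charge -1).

No counter-ion: the bracketed complex is neutral.
Ligand charges: 1×CN = -1; 1×py neutral; 2×NH3 neutral; 1×acac = -1; sum -2.
Ru + (-2) = 0 ⇒ Ru is +2.

+2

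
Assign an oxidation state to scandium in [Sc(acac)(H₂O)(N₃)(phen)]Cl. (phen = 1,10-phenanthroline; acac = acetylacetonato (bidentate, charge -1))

1 chloride outside the brackets (-1 each) → the complex ion is 1+.
Ligand charges: 1×H2O neutral; 1×N3 = -1; 1×phen neutral; 1×acac = -1; sum -2.
Sc + (-2) = 1+ ⇒ Sc is +3.

+3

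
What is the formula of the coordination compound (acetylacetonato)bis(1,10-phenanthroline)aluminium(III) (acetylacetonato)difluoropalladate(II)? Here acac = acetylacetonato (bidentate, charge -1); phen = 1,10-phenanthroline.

Cation [Al…]: ligand charges -1, Al(III) ⇒ ion charge 2+.
Anion [Pd…]: ligand charges -3, Pd(II) ⇒ ion charge 1−.

[Al(acac)(phen)2][Pd(acac)F2]2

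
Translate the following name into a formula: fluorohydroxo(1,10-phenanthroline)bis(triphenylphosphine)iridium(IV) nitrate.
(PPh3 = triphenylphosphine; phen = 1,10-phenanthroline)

Ligands: 2 triphenylphosphine (PPh3, neutral), 1 fluoro (F, -1), 1 1,10-phenanthroline (phen, neutral), 1 hydroxo (OH, -1). Ligand charge sum = -2.
With Ir in oxidation state +4, the complex ion is [Ir...]^2+.
Charge balance with nitrate (-1) requires 1 complex ion per 2 nitrate.

[IrF(OH)(phen)(PPh3)2](NO3)2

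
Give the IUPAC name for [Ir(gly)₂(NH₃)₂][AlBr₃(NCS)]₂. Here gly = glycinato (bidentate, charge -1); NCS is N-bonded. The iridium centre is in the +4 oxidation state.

Both ions are complex: the cation is named first with the plain metal name, the anion second with the -ate form; each ion's ligands are alphabetised independently.
Ir is given as +4; the cation's ligand charges sum to -2, so the complex cation is 2+.
With 2 anions per cation, each anion must be 2/2 = 1−.
Anion: ligand charges sum to -4; for the ion to be 1−, Al = +3.

diamminebis(glycinato)iridium(IV) tribromoisothiocyanatoaluminate(III)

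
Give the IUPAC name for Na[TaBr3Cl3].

sodium tribromotrichlorotantalate(V)

The 1 sodium counter-ion carries a total charge of +1, so each complex ion is 1−.
Ligand charges: 3×bromo (-1 each), 3×chloro (-1 each); total -6. So Ta + (-6) = 1−, giving Ta = +5.
The complex ion is anionic, so tantalum takes the -ate form tantalate(V).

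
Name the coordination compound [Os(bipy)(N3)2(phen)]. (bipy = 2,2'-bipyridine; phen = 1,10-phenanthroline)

diazido(2,2'-bipyridine)(1,10-phenanthroline)osmium(II)

There is no counter-ion, so the complex is neutral overall.
Ligand charges: 1×2,2'-bipyridine (neutral), 2×azido (-1 each), 1×1,10-phenanthroline (neutral); total -2. So Os + (-2) = 0, giving Os = +2.
Ligands are named alphabetically: azido before bipyridine before phenanthroline.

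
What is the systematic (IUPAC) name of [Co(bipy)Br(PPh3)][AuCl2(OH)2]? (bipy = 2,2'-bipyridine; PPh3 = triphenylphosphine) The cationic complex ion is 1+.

Both ions are complex: the cation is named first with the plain metal name, the anion second with the -ate form; each ion's ligands are alphabetised independently.
The complex cation is given as 1+; its ligand charges sum to -1, so Co = +2.
A 1:1 salt means the anion carries the equal and opposite charge, 1−.
Anion: ligand charges sum to -4; for the ion to be 1−, Au = +3.

(2,2'-bipyridine)bromo(triphenylphosphine)cobalt(II) dichlorodihydroxoaurate(III)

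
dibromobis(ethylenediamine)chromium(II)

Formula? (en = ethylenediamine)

[CrBr2(en)2]

Ligands: 2 bromo (Br, -1), 2 ethylenediamine (en, neutral). Ligand charge sum = -2.
With Cr in oxidation state +2, the complex ion is [Cr...].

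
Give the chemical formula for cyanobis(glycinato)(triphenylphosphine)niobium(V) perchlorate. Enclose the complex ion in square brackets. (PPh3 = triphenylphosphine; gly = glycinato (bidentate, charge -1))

[Nb(CN)(gly)2(PPh3)](ClO4)2

Ligands: 1 cyano (CN, -1), 1 triphenylphosphine (PPh3, neutral), 2 glycinato (gly, -1). Ligand charge sum = -3.
With Nb in oxidation state +5, the complex ion is [Nb...]^2+.
Charge balance with perchlorate (-1) requires 1 complex ion per 2 perchlorate.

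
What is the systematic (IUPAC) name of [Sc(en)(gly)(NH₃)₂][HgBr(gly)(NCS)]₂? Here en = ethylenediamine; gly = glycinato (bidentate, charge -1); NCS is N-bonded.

diammine(ethylenediamine)(glycinato)scandium(III) bromo(glycinato)isothiocyanatomercurate(II)

Scandium is always +3 in its complexes; the cation's ligand charges sum to -1, so the complex cation is 2+.
With 2 anions per cation, each anion must be 2/2 = 1−.
Anion: ligand charges sum to -3; for the ion to be 1−, Hg = +2.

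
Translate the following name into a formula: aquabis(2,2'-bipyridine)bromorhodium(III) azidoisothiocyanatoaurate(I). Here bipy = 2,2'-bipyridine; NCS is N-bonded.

[Rh(bipy)2Br(H2O)][Au(N3)(NCS)]2

Cation [Rh…]: ligand charges -1, Rh(III) ⇒ ion charge 2+.
Anion [Au…]: ligand charges -2, Au(I) ⇒ ion charge 1−.
One 2+ cation requires 2 of the 1− anion.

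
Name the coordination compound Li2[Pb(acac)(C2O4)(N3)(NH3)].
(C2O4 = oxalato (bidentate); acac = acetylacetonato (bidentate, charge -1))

lithium (acetylacetonato)ammineazidooxalatoplumbate(II)

The 2 lithium counter-ions carry a total charge of +2, so each complex ion is 2−.
Ligand charges: 1×ammine (neutral), 1×oxalato (-2 each), 1×acetylacetonato (-1 each), 1×azido (-1 each); total -4. So Pb + (-4) = 2−, giving Pb = +2.
Ligands are named alphabetically: acetylacetonato before ammine before azido before oxalato.
The complex ion is anionic, so lead takes the -ate form plumbate(II).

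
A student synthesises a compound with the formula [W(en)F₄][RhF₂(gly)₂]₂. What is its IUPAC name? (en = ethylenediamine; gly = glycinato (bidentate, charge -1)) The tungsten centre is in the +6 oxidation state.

(ethylenediamine)tetrafluorotungsten(VI) difluorobis(glycinato)rhodate(III)

W is given as +6; the cation's ligand charges sum to -4, so the complex cation is 2+.
With 2 anions per cation, each anion must be 2/2 = 1−.
Anion: ligand charges sum to -4; for the ion to be 1−, Rh = +3.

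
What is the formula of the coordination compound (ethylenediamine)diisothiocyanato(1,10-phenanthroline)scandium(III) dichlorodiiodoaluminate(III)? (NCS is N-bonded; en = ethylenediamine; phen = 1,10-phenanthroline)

Cation [Sc…]: ligand charges -2, Sc(III) ⇒ ion charge 1+.
Anion [Al…]: ligand charges -4, Al(III) ⇒ ion charge 1−.
One 1+ cation balances one 1− anion.

[Sc(en)(NCS)2(phen)][AlCl2I2]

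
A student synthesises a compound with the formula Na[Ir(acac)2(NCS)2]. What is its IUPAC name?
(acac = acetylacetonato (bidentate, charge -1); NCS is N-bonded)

sodium bis(acetylacetonato)diisothiocyanatoiridate(III)

The 1 sodium counter-ion carries a total charge of +1, so each complex ion is 1−.
Ligand charges: 2×acetylacetonato (-1 each), 2×isothiocyanato (-1 each); total -4. So Ir + (-4) = 1−, giving Ir = +3.
The complex ion is anionic, so iridium takes the -ate form iridate(III).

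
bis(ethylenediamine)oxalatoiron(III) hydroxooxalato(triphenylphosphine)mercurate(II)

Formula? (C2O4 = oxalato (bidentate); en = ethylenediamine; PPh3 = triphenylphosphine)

[Fe(C2O4)(en)2][Hg(C2O4)(OH)(PPh3)]

Cation [Fe…]: ligand charges -2, Fe(III) ⇒ ion charge 1+.
Anion [Hg…]: ligand charges -3, Hg(II) ⇒ ion charge 1−.
One 1+ cation balances one 1− anion.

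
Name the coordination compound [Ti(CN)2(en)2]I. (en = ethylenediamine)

The 1 iodide counter-ion carries a total charge of -1, so each complex ion is 1+.
Ligand charges: 2×ethylenediamine (neutral), 2×cyano (-1 each); total -2. So Ti + (-2) = 1+, giving Ti = +3.
Ligands are named alphabetically: cyano before ethylenediamine.

dicyanobis(ethylenediamine)titanium(III) iodide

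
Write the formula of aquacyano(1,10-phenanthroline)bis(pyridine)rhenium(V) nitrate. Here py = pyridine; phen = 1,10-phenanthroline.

Ligands: 2 pyridine (py, neutral), 1 1,10-phenanthroline (phen, neutral), 1 aqua (H2O, neutral), 1 cyano (CN, -1). Ligand charge sum = -1.
With Re in oxidation state +5, the complex ion is [Re...]^4+.
Charge balance with nitrate (-1) requires 1 complex ion per 4 nitrate.

[Re(CN)(H2O)(phen)(py)2](NO3)4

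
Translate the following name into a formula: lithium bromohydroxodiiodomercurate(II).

Li2[HgBrI2(OH)]

Ligands: 1 hydroxo (OH, -1), 2 iodo (I, -1), 1 bromo (Br, -1). Ligand charge sum = -4.
With Hg in oxidation state +2, the complex ion is [Hg...]^2−.
Charge balance with lithium (+1) requires 1 complex ion per 2 lithium.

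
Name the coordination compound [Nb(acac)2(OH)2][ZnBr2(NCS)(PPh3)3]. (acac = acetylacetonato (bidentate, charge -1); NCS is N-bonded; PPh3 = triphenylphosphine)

bis(acetylacetonato)dihydroxoniobium(V) dibromoisothiocyanatotris(triphenylphosphine)zincate(II)

Zinc is always +2 in its complexes; the anion's ligand charges sum to -3, so the complex anion is 1−.
A 1:1 salt means the cation carries the equal and opposite charge, 1+.
Cation: ligand charges sum to -4; for the ion to be 1+, Nb = +5.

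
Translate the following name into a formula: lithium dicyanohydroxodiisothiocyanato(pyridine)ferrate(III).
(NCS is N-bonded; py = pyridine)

Ligands: 2 isothiocyanato (NCS, -1), 1 hydroxo (OH, -1), 2 cyano (CN, -1), 1 pyridine (py, neutral). Ligand charge sum = -5.
With Fe in oxidation state +3, the complex ion is [Fe...]^2−.
Charge balance with lithium (+1) requires 1 complex ion per 2 lithium.

Li2[Fe(CN)2(NCS)2(OH)(py)]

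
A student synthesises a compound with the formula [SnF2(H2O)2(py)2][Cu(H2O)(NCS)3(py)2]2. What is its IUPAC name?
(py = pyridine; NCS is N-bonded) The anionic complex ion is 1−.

The complex anion is given as 1−; its ligand charges sum to -3, so Cu = +2.
With 2 anions per cation, the cation must be 2×1 = 2+.
Cation: ligand charges sum to -2; for the ion to be 2+, Sn = +4.

diaquadifluorobis(pyridine)tin(IV) aquatriisothiocyanatobis(pyridine)cuprate(II)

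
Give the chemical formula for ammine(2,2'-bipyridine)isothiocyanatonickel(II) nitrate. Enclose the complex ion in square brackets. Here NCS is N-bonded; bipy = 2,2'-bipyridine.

Ligands: 1 ammine (NH3, neutral), 1 isothiocyanato (NCS, -1), 1 2,2'-bipyridine (bipy, neutral). Ligand charge sum = -1.
With Ni in oxidation state +2, the complex ion is [Ni...]^1+.
Charge balance with nitrate (-1) requires 1 complex ion per 1 nitrate.

[Ni(bipy)(NCS)(NH3)]NO3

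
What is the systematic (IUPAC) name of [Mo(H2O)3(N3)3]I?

triaquatriazidomolybdenum(IV) iodide

The 1 iodide counter-ion carries a total charge of -1, so each complex ion is 1+.
Ligand charges: 3×azido (-1 each), 3×aqua (neutral); total -3. So Mo + (-3) = 1+, giving Mo = +4.
Ligands are named alphabetically: aqua before azido.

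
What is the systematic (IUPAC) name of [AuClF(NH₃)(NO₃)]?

There is no counter-ion, so the complex is neutral overall.
Ligand charges: 1×fluoro (-1 each), 1×chloro (-1 each), 1×ammine (neutral), 1×nitrato (-1 each); total -3. So Au + (-3) = 0, giving Au = +3.
Ligands are named alphabetically: ammine before chloro before fluoro before nitrato.

amminechlorofluoronitratogold(III)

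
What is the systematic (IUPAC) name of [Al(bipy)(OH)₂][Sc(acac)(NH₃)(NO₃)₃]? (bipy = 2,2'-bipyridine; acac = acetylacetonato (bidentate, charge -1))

Both ions are complex: the cation is named first with the plain metal name, the anion second with the -ate form; each ion's ligands are alphabetised independently.
Scandium is always +3 in its complexes; the anion's ligand charges sum to -4, so the complex anion is 1−.
A 1:1 salt means the cation carries the equal and opposite charge, 1+.
Cation: ligand charges sum to -2; for the ion to be 1+, Al = +3.

(2,2'-bipyridine)dihydroxoaluminium(III) (acetylacetonato)amminetrinitratoscandate(III)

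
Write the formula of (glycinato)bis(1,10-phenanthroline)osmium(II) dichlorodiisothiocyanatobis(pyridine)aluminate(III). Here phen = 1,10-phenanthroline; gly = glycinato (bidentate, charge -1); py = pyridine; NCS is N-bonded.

Cation [Os…]: ligand charges -1, Os(II) ⇒ ion charge 1+.
Anion [Al…]: ligand charges -4, Al(III) ⇒ ion charge 1−.
One 1+ cation balances one 1− anion.

[Os(gly)(phen)2][AlCl2(NCS)2(py)2]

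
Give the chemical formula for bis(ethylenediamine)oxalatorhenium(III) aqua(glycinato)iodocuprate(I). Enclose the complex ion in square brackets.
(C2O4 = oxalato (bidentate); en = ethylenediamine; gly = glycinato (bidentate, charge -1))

[Re(C2O4)(en)2][Cu(gly)(H2O)I]

Cation [Re…]: ligand charges -2, Re(III) ⇒ ion charge 1+.
Anion [Cu…]: ligand charges -2, Cu(I) ⇒ ion charge 1−.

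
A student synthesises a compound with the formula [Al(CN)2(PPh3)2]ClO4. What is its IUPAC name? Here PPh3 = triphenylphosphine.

The 1 perchlorate counter-ion carries a total charge of -1, so each complex ion is 1+.
Ligand charges: 2×cyano (-1 each), 2×triphenylphosphine (neutral); total -2. So Al + (-2) = 1+, giving Al = +3.
Ligands are named alphabetically: cyano before triphenylphosphine.

dicyanobis(triphenylphosphine)aluminium(III) perchlorate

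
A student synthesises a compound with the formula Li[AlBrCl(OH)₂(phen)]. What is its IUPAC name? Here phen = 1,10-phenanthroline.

lithium bromochlorodihydroxo(1,10-phenanthroline)aluminate(III)

The 1 lithium counter-ion carries a total charge of +1, so each complex ion is 1−.
Ligand charges: 2×hydroxo (-1 each), 1×chloro (-1 each), 1×bromo (-1 each), 1×1,10-phenanthroline (neutral); total -4. So Al + (-4) = 1−, giving Al = +3.
The complex ion is anionic, so aluminium takes the -ate form aluminate(III).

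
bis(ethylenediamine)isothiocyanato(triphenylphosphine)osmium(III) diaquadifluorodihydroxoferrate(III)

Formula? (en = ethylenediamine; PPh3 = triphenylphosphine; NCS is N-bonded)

[Os(en)2(NCS)(PPh3)][FeF2(H2O)2(OH)2]2

Cation [Os…]: ligand charges -1, Os(III) ⇒ ion charge 2+.
Anion [Fe…]: ligand charges -4, Fe(III) ⇒ ion charge 1−.
One 2+ cation requires 2 of the 1− anion.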